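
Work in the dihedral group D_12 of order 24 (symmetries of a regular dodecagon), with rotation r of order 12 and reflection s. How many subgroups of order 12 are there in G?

|G| = 24 and 12 | 24, so subgroups of order 12 are possible by Lagrange.
The subgroups of order 12 are: {e, r, r^2, r^3, r^4, r^5, r^6, r^7, r^8, r^9, r^10, r^11}; {e, r^2, r^4, r^6, r^8, r^10, s, r^2s, r^4s, r^6s, r^8s, r^10s}; {e, r^2, r^4, r^6, r^8, r^10, rs, r^3s, r^5s, r^7s, r^9s, r^11s}.
So G has 3 subgroups of order 12.

3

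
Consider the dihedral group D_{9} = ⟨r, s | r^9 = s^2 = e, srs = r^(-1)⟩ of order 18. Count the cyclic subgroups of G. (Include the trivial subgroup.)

12

Each element a generates a cyclic subgroup ⟨a⟩; distinct elements may generate the same one (a cyclic group of order d has φ(d) generators).
Cyclic subgroups by order — order 1: 1; order 2: 9; order 3: 1; order 9: 1.
Total: 12.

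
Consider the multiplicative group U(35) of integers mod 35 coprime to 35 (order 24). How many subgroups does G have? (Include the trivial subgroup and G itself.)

16

|G| = 24, so by Lagrange every subgroup order divides 24. Divisors: 1, 2, 3, 4, 6, 8, 12, 24.
Subgroups by order — order 1: 1; order 2: 3; order 3: 1; order 4: 3; order 6: 3; order 8: 1; order 12: 3; order 24: 1.
Total: 1 + 3 + 1 + 3 + 3 + 1 + 3 + 1 = 16.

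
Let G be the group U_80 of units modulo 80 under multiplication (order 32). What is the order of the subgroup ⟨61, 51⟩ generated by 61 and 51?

8

|⟨61⟩| = 4 and |⟨51⟩| = 4, so |H| is a multiple of lcm(4, 4) = 4 and divides |G| = 32.
Closing under the operation: H = {1, 11, 21, 31, 41, 51, 61, 71}, so |H| = 8.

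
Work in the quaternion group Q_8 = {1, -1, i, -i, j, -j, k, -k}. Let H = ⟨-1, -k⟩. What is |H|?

4

|⟨-1⟩| = 2 and |⟨-k⟩| = 4, so |H| is a multiple of lcm(2, 4) = 4 and divides |G| = 8.
Closing under the operation: H = {1, -1, k, -k}, so |H| = 4.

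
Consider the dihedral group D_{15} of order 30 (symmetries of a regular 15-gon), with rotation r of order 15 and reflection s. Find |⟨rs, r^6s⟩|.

6

|⟨rs⟩| = 2 and |⟨r^6s⟩| = 2, so |H| is a multiple of lcm(2, 2) = 2 and divides |G| = 30.
Closing under the operation: H = {e, r^5, r^10, rs, r^6s, r^11s}, so |H| = 6.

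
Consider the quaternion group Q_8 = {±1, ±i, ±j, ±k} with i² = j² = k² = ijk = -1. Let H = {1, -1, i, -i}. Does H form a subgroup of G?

Yes

|H| = 4 divides |G| = 8, consistent with Lagrange.
H contains the identity, every element's inverse is in H, and H is closed under ·: it is a subgroup.
In fact H = ⟨-i⟩.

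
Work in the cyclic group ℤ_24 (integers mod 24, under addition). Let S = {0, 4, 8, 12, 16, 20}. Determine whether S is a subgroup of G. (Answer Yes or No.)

|S| = 6 divides |G| = 24, consistent with Lagrange.
S contains the identity, every element's inverse is in S, and S is closed under +: it is a subgroup.
In fact S = ⟨4⟩.

Yes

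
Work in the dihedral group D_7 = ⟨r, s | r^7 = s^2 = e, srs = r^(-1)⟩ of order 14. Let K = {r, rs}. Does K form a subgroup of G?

The identity e ∉ K, so K is not a subgroup.

No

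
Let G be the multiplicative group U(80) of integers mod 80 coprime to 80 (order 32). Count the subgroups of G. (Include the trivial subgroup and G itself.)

54

|G| = 32, so by Lagrange every subgroup order divides 32. Divisors: 1, 2, 4, 8, 16, 32.
Subgroups by order — order 1: 1; order 2: 7; order 4: 19; order 8: 19; order 16: 7; order 32: 1.
Total: 1 + 7 + 19 + 19 + 7 + 1 = 54.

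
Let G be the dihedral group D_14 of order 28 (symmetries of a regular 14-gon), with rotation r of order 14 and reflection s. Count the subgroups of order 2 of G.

|G| = 28 and 2 | 28, so subgroups of order 2 are possible by Lagrange.
The subgroups of order 2 are: {e, r^10s}; {e, r^11s}; {e, r^12s}; {e, r^13s}; … (15 in all).
So G has 15 subgroups of order 2.

15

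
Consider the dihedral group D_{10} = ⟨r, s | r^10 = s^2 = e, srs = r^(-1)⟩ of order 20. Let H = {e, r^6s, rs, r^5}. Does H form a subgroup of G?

Yes

|H| = 4 divides |G| = 20, consistent with Lagrange.
H contains the identity, every element's inverse is in H, and H is closed under ·: it is a subgroup.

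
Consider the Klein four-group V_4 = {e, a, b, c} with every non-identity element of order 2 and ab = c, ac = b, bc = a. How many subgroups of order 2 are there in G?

|G| = 4 and 2 | 4, so subgroups of order 2 are possible by Lagrange.
The subgroups of order 2 are: {e, a}; {e, b}; {e, c}.
So G has 3 subgroups of order 2.

3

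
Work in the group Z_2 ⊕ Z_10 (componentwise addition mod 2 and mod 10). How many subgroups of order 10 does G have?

3

|G| = 20 and 10 | 20, so subgroups of order 10 are possible by Lagrange.
The subgroups of order 10 are: {(0,0), (0,1), (0,2), (0,3), (0,4), (0,5), (0,6), (0,7), (0,8), (0,9)}; {(0,0), (0,2), (0,4), (0,6), (0,8), (1,0), (1,2), (1,4), (1,6), (1,8)}; {(0,0), (0,2), (0,4), (0,6), (0,8), (1,1), (1,3), (1,5), (1,7), (1,9)}.
So G has 3 subgroups of order 10.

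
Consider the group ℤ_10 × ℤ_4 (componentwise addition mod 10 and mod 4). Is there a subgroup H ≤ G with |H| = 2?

Yes

2 | 40. A subgroup of order 2 is {(0,0), (0,2)}.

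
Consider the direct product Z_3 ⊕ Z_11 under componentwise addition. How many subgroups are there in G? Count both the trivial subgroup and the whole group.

|G| = 33, so by Lagrange every subgroup order divides 33. Divisors: 1, 3, 11, 33.
Subgroups by order — order 1: 1; order 3: 1; order 11: 1; order 33: 1.
Total: 1 + 1 + 1 + 1 = 4.

4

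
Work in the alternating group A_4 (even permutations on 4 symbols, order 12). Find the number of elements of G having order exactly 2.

3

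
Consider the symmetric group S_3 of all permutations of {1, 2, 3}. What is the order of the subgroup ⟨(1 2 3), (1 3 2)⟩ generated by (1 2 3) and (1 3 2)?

3

|⟨(1 2 3)⟩| = 3 and |⟨(1 3 2)⟩| = 3, so |H| is a multiple of lcm(3, 3) = 3 and divides |G| = 6.
Closing under the operation: H = {e, (1 2 3), (1 3 2)}, so |H| = 3.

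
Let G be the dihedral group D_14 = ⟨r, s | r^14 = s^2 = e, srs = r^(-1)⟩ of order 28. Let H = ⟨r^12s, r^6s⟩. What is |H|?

14

|⟨r^12s⟩| = 2 and |⟨r^6s⟩| = 2, so |H| is a multiple of lcm(2, 2) = 2 and divides |G| = 28.
Closing under the operation: H = {e, r^2, r^4, r^6, r^8, r^10, r^12, s, r^2s, r^4s, r^6s, r^8s, r^10s, r^12s}, so |H| = 14.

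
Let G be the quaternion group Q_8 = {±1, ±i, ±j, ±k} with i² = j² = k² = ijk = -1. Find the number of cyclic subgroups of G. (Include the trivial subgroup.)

A cyclic subgroup of order d is generated by each of its φ(d) elements of order d, so the cyclic subgroups of order d number (#elements of order d)/φ(d).
Cyclic subgroups by order — order 1: 1; order 2: 1; order 4: 3.
Total: 5.

5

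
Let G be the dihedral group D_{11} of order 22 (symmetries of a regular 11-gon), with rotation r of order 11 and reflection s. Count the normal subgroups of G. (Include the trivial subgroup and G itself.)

3

G has 14 subgroups. Checking conjugation-invariance by order — order 1: 1/1 normal; order 2: 0/11 normal; order 11: 1/1 normal; order 22: 1/1 normal.
Total normal subgroups: 3.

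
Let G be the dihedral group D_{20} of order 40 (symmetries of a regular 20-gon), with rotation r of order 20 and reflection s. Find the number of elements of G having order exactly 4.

The elements of order 4 are: r^5, r^15.
That's 2.

2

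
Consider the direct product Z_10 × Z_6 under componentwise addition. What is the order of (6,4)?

15

The order of (6,4) in Z_10 × Z_6 is lcm(ord(6) in Z_10, ord(4) in Z_6).
ord(6) = 5 and ord(4) = 3, so |⟨(6,4)⟩| = lcm(5, 3) = 15.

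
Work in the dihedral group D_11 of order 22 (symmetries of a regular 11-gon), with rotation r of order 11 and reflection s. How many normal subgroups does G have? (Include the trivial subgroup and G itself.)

G has 14 subgroups. Checking conjugation-invariance by order — order 1: 1/1 normal; order 2: 0/11 normal; order 11: 1/1 normal; order 22: 1/1 normal.
Total normal subgroups: 3.

3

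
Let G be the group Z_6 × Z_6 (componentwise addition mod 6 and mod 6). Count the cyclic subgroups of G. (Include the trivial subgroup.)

A cyclic subgroup of order d is generated by each of its φ(d) elements of order d, so the cyclic subgroups of order d number (#elements of order d)/φ(d).
Cyclic subgroups by order — order 1: 1; order 2: 3; order 3: 4; order 6: 12.
Total: 20.

20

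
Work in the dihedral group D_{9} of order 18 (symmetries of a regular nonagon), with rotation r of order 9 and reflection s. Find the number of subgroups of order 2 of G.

9

|G| = 18 and 2 | 18, so subgroups of order 2 are possible by Lagrange.
The subgroups of order 2 are: {e, r^2s}; {e, r^3s}; {e, r^4s}; {e, r^5s}; … (9 in all).
So G has 9 subgroups of order 2.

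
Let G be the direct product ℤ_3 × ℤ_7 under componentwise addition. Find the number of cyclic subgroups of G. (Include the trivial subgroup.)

4

A cyclic subgroup of order d is generated by each of its φ(d) elements of order d, so the cyclic subgroups of order d number (#elements of order d)/φ(d).
Cyclic subgroups by order — order 1: 1; order 3: 1; order 7: 1; order 21: 1.
Total: 4.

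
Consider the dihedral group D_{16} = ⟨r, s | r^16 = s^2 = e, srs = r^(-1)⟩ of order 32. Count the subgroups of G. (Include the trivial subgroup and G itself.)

36

|G| = 32, so by Lagrange every subgroup order divides 32. Divisors: 1, 2, 4, 8, 16, 32.
Subgroups by order — order 1: 1; order 2: 17; order 4: 9; order 8: 5; order 16: 3; order 32: 1.
Total: 1 + 17 + 9 + 5 + 3 + 1 = 36.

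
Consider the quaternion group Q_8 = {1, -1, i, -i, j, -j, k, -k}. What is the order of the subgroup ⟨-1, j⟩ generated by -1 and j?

|⟨-1⟩| = 2 and |⟨j⟩| = 4, so |H| is a multiple of lcm(2, 4) = 4 and divides |G| = 8.
Closing under the operation: H = {1, -1, j, -j}, so |H| = 4.

4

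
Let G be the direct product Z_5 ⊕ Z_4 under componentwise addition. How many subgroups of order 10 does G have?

1

|G| = 20 and 10 | 20, so subgroups of order 10 are possible by Lagrange.
The subgroups of order 10 are: {(0,0), (0,2), (1,0), (1,2), (2,0), (2,2), (3,0), (3,2), (4,0), (4,2)}.
So G has 1 subgroup of order 10.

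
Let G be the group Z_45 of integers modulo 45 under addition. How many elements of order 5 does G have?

In a cyclic group of order 45, the number of elements of order d (for d | 45) is φ(d).
φ(5) = 4.

4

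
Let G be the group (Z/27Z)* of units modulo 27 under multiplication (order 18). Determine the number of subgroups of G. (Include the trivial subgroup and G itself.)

|G| = 18, so by Lagrange every subgroup order divides 18. Divisors: 1, 2, 3, 6, 9, 18.
Subgroups by order — order 1: 1; order 2: 1; order 3: 1; order 6: 1; order 9: 1; order 18: 1.
Total: 1 + 1 + 1 + 1 + 1 + 1 = 6.

6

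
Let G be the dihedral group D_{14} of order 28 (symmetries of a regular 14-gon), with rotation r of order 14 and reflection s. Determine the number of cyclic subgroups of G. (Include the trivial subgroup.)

18

Group the elements of G by the cyclic subgroup they generate; each cyclic subgroup of order d accounts for φ(d) elements.
Cyclic subgroups by order — order 1: 1; order 2: 15; order 7: 1; order 14: 1.
Total: 18.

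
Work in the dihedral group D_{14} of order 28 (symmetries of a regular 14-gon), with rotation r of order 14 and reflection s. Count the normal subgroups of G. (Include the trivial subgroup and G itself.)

7

G has 28 subgroups. Checking conjugation-invariance by order — order 1: 1/1 normal; order 2: 1/15 normal; order 4: 0/7 normal; order 7: 1/1 normal; order 14: 3/3 normal; order 28: 1/1 normal.
Total normal subgroups: 7.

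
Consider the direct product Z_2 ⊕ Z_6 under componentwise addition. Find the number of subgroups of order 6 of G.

|G| = 12 and 6 | 12, so subgroups of order 6 are possible by Lagrange.
The subgroups of order 6 are: {(0,0), (0,1), (0,2), (0,3), (0,4), (0,5)}; {(0,0), (0,2), (0,4), (1,0), (1,2), (1,4)}; {(0,0), (0,2), (0,4), (1,1), (1,3), (1,5)}.
So G has 3 subgroups of order 6.

3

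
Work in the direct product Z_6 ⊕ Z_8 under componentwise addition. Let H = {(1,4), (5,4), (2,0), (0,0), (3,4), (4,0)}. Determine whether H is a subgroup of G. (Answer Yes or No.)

Yes

|H| = 6 divides |G| = 48, consistent with Lagrange.
H contains the identity, every element's inverse is in H, and H is closed under +: it is a subgroup.
In fact H = ⟨(5,4)⟩.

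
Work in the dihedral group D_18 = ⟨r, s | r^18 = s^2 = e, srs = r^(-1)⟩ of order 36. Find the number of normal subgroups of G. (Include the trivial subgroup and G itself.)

G has 45 subgroups. Checking conjugation-invariance by order — order 1: 1/1 normal; order 2: 1/19 normal; order 3: 1/1 normal; order 4: 0/9 normal; order 6: 1/7 normal; order 9: 1/1 normal; order 12: 0/3 normal; order 18: 3/3 normal; order 36: 1/1 normal.
Total normal subgroups: 9.

9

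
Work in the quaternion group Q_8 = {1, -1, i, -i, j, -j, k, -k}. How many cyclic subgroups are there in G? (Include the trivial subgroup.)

Group the elements of G by the cyclic subgroup they generate; each cyclic subgroup of order d accounts for φ(d) elements.
Cyclic subgroups by order — order 1: 1; order 2: 1; order 4: 3.
Total: 5.

5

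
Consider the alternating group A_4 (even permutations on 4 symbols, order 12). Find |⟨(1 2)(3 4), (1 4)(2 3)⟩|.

4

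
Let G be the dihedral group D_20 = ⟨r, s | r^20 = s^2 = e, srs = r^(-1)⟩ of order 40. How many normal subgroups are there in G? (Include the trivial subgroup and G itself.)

9

G has 48 subgroups. Checking conjugation-invariance by order — order 1: 1/1 normal; order 2: 1/21 normal; order 4: 1/11 normal; order 5: 1/1 normal; order 8: 0/5 normal; order 10: 1/5 normal; order 20: 3/3 normal; order 40: 1/1 normal.
Total normal subgroups: 9.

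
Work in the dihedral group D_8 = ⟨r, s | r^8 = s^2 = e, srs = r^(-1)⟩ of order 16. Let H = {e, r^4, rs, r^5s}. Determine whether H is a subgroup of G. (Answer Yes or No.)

Yes

|H| = 4 divides |G| = 16, consistent with Lagrange.
H contains the identity, every element's inverse is in H, and H is closed under ·: it is a subgroup.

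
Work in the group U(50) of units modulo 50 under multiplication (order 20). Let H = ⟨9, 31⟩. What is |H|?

10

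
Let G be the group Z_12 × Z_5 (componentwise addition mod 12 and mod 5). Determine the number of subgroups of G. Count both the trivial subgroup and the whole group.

12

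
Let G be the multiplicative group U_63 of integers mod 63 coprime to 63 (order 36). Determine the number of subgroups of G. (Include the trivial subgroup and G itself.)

30

|G| = 36, so by Lagrange every subgroup order divides 36. Divisors: 1, 2, 3, 4, 6, 9, 12, 18, 36.
Subgroups by order — order 1: 1; order 2: 3; order 3: 4; order 4: 1; order 6: 12; order 9: 1; order 12: 4; order 18: 3; order 36: 1.
Total: 1 + 3 + 4 + 1 + 12 + 1 + 4 + 3 + 1 = 30.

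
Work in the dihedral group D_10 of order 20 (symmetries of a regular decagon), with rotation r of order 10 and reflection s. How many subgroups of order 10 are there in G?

3

|G| = 20 and 10 | 20, so subgroups of order 10 are possible by Lagrange.
The subgroups of order 10 are: {e, r, r^2, r^3, r^4, r^5, r^6, r^7, r^8, r^9}; {e, r^2, r^4, r^6, r^8, s, r^2s, r^4s, r^6s, r^8s}; {e, r^2, r^4, r^6, r^8, rs, r^3s, r^5s, r^7s, r^9s}.
So G has 3 subgroups of order 10.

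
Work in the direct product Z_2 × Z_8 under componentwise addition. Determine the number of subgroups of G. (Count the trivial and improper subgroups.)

11

|G| = 16, so by Lagrange every subgroup order divides 16. Divisors: 1, 2, 4, 8, 16.
Subgroups by order — order 1: 1; order 2: 3; order 4: 3; order 8: 3; order 16: 1.
Total: 1 + 3 + 3 + 3 + 1 = 11.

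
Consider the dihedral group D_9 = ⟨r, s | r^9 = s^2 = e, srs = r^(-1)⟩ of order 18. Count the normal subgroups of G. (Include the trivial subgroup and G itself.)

G has 16 subgroups. Checking conjugation-invariance by order — order 1: 1/1 normal; order 2: 0/9 normal; order 3: 1/1 normal; order 6: 0/3 normal; order 9: 1/1 normal; order 18: 1/1 normal.
Total normal subgroups: 4.

4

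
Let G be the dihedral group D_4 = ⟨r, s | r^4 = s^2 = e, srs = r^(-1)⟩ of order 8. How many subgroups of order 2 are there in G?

|G| = 8 and 2 | 8, so subgroups of order 2 are possible by Lagrange.
The subgroups of order 2 are: {e, r^2}; {e, r^2s}; {e, r^3s}; {e, rs}; … (5 in all).
So G has 5 subgroups of order 2.

5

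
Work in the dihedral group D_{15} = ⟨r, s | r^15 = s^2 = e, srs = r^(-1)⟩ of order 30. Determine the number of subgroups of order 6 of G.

|G| = 30 and 6 | 30, so subgroups of order 6 are possible by Lagrange.
The subgroups of order 6 are: {e, r^5, r^10, s, r^5s, r^10s}; {e, r^5, r^10, rs, r^6s, r^11s}; {e, r^5, r^10, r^2s, r^7s, r^12s}; {e, r^5, r^10, r^3s, r^8s, r^13s}; … (5 in all).
So G has 5 subgroups of order 6.

5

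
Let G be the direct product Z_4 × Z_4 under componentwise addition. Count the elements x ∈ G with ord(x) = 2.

An element (a,b) has order lcm(ord(a), ord(b)); count pairs with lcm equal to 2.
Enumerating gives 3 such elements.

3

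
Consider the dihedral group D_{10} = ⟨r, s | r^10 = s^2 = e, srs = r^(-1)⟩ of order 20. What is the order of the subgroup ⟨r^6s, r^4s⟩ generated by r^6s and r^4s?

|⟨r^6s⟩| = 2 and |⟨r^4s⟩| = 2, so |H| is a multiple of lcm(2, 2) = 2 and divides |G| = 20.
Closing under the operation: H = {e, r^2, r^4, r^6, r^8, s, r^2s, r^4s, r^6s, r^8s}, so |H| = 10.

10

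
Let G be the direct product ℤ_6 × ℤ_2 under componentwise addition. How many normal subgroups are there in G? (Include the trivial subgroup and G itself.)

10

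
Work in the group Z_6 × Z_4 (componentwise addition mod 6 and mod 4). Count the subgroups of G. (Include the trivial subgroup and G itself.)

|G| = 24, so by Lagrange every subgroup order divides 24. Divisors: 1, 2, 3, 4, 6, 8, 12, 24.
Subgroups by order — order 1: 1; order 2: 3; order 3: 1; order 4: 3; order 6: 3; order 8: 1; order 12: 3; order 24: 1.
Total: 1 + 3 + 1 + 3 + 3 + 1 + 3 + 1 = 16.

16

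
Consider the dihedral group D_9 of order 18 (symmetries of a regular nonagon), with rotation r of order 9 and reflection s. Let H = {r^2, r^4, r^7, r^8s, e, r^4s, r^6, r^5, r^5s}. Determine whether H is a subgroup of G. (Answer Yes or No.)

r^6 ∈ H but its inverse r^3 ∉ H, so H is not a subgroup.

No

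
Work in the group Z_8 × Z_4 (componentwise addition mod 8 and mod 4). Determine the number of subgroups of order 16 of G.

|G| = 32 and 16 | 32, so subgroups of order 16 are possible by Lagrange.
The subgroups of order 16 are: {(0,0), (0,1), (0,2), (0,3), (2,0), (2,1), (2,2), (2,3), (4,0), (4,1), (4,2), (4,3), (6,0), (6,1), (6,2), (6,3)}; {(0,0), (0,2), (1,0), (1,2), (2,0), (2,2), (3,0), (3,2), (4,0), (4,2), (5,0), (5,2), (6,0), (6,2), (7,0), (7,2)}; {(0,0), (0,2), (1,1), (1,3), (2,0), (2,2), (3,1), (3,3), (4,0), (4,2), (5,1), (5,3), (6,0), (6,2), (7,1), (7,3)}.
So G has 3 subgroups of order 16.

3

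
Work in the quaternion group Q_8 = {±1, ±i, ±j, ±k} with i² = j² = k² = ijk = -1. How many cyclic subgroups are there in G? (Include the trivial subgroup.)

5

Each element a generates a cyclic subgroup ⟨a⟩; distinct elements may generate the same one (a cyclic group of order d has φ(d) generators).
Cyclic subgroups by order — order 1: 1; order 2: 1; order 4: 3.
Total: 5.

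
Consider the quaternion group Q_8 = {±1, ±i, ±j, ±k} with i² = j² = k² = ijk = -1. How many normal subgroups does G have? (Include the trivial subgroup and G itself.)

6

G has 6 subgroups. Checking conjugation-invariance by order — order 1: 1/1 normal; order 2: 1/1 normal; order 4: 3/3 normal; order 8: 1/1 normal.
Total normal subgroups: 6.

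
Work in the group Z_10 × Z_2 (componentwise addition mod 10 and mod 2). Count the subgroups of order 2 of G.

3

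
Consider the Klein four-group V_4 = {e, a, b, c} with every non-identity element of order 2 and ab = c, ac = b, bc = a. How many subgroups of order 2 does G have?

|G| = 4 and 2 | 4, so subgroups of order 2 are possible by Lagrange.
The subgroups of order 2 are: {e, a}; {e, b}; {e, c}.
So G has 3 subgroups of order 2.

3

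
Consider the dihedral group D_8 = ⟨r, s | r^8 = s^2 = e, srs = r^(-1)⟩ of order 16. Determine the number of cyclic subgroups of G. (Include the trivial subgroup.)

12

A cyclic subgroup of order d is generated by each of its φ(d) elements of order d, so the cyclic subgroups of order d number (#elements of order d)/φ(d).
Cyclic subgroups by order — order 1: 1; order 2: 9; order 4: 1; order 8: 1.
Total: 12.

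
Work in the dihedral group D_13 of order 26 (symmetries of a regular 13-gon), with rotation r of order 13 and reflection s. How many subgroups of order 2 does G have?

13

|G| = 26 and 2 | 26, so subgroups of order 2 are possible by Lagrange.
The subgroups of order 2 are: {e, r^10s}; {e, r^11s}; {e, r^12s}; {e, r^2s}; … (13 in all).
So G has 13 subgroups of order 2.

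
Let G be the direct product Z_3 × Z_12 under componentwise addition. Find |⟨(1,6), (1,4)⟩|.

|⟨(1,6)⟩| = 6 and |⟨(1,4)⟩| = 3, so |H| is a multiple of lcm(6, 3) = 6 and divides |G| = 36.
Closing under the operation: H = {(0,0), (0,2), (0,4), (0,6), (0,8), (0,10), (1,0), (1,2), (1,4), (1,6), (1,8), (1,10), (2,0), (2,2), (2,4), (2,6), (2,8), (2,10)}, so |H| = 18.

18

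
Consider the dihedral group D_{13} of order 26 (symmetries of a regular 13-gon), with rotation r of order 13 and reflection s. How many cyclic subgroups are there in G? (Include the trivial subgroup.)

Group the elements of G by the cyclic subgroup they generate; each cyclic subgroup of order d accounts for φ(d) elements.
Cyclic subgroups by order — order 1: 1; order 2: 13; order 13: 1.
Total: 15.

15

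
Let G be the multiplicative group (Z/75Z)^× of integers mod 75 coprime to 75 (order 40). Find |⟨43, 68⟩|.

|⟨43⟩| = 4 and |⟨68⟩| = 4, so |H| is a multiple of lcm(4, 4) = 4 and divides |G| = 40.
Closing under the operation: H = {1, 7, 26, 32, 43, 49, 68, 74}, so |H| = 8.

8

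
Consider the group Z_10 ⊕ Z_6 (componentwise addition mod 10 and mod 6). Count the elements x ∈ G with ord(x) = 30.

24

An element (a,b) has order lcm(ord(a), ord(b)); count pairs with lcm equal to 30.
Enumerating gives 24 such elements.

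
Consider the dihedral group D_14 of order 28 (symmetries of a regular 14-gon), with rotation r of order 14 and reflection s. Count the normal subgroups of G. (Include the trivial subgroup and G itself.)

7

G has 28 subgroups. Checking conjugation-invariance by order — order 1: 1/1 normal; order 2: 1/15 normal; order 4: 0/7 normal; order 7: 1/1 normal; order 14: 3/3 normal; order 28: 1/1 normal.
Total normal subgroups: 7.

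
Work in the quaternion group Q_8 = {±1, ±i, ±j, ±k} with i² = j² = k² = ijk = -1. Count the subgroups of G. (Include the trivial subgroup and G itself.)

6

|G| = 8, so by Lagrange every subgroup order divides 8. Divisors: 1, 2, 4, 8.
Subgroups by order — order 1: 1; order 2: 1; order 4: 3; order 8: 1.
Total: 1 + 1 + 3 + 1 = 6.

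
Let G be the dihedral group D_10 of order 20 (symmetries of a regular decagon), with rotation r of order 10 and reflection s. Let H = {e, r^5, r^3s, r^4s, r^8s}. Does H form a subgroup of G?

Closure fails: r^5 · r^4s = r^9s ∉ H. So H is not a subgroup.

No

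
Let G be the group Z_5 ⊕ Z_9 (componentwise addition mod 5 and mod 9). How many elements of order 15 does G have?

An element (a,b) has order lcm(ord(a), ord(b)); count pairs with lcm equal to 15.
Enumerating gives 8 such elements.

8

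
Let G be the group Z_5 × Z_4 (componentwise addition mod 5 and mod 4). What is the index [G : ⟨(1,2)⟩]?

2

|⟨(1,2)⟩| = 10 and |G| = 20.
By Lagrange, [G : H] = |G|/|H| = 20/10 = 2.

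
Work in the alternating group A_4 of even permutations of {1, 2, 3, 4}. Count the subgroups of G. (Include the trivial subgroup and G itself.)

10

|G| = 12, so by Lagrange every subgroup order divides 12. Divisors: 1, 2, 3, 4, 6, 12.
Subgroups by order — order 1: 1; order 2: 3; order 3: 4; order 4: 1; order 6: 0; order 12: 1.
Total: 1 + 3 + 4 + 1 + 0 + 1 = 10.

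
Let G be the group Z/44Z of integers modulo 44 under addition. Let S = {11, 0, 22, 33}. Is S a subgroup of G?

Yes

|S| = 4 divides |G| = 44, consistent with Lagrange.
S contains the identity, every element's inverse is in S, and S is closed under +: it is a subgroup.
In fact S = ⟨33⟩.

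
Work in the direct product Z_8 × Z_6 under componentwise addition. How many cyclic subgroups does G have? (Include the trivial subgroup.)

16

Each element a generates a cyclic subgroup ⟨a⟩; distinct elements may generate the same one (a cyclic group of order d has φ(d) generators).
Cyclic subgroups by order — order 1: 1; order 2: 3; order 3: 1; order 4: 2; order 6: 3; order 8: 2; order 12: 2; order 24: 2.
Total: 16.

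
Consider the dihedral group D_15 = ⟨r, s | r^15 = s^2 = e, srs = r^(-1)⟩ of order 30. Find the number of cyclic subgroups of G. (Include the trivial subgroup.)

Group the elements of G by the cyclic subgroup they generate; each cyclic subgroup of order d accounts for φ(d) elements.
Cyclic subgroups by order — order 1: 1; order 2: 15; order 3: 1; order 5: 1; order 15: 1.
Total: 19.

19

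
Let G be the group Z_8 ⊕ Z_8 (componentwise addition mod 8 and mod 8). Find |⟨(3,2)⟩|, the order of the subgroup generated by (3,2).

The order of (3,2) in Z_8 × Z_8 is lcm(ord(3) in Z_8, ord(2) in Z_8).
ord(3) = 8 and ord(2) = 4, so |⟨(3,2)⟩| = lcm(8, 4) = 8.

8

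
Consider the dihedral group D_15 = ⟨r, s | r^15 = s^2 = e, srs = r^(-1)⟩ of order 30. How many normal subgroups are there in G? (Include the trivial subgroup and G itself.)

5

G has 28 subgroups. Checking conjugation-invariance by order — order 1: 1/1 normal; order 2: 0/15 normal; order 3: 1/1 normal; order 5: 1/1 normal; order 6: 0/5 normal; order 10: 0/3 normal; order 15: 1/1 normal; order 30: 1/1 normal.
Total normal subgroups: 5.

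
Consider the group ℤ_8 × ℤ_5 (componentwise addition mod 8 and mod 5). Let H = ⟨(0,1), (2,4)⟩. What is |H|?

20

|⟨(0,1)⟩| = 5 and |⟨(2,4)⟩| = 20, so |H| is a multiple of lcm(5, 20) = 20 and divides |G| = 40.
Closing under the operation: H = {(0,0), (0,1), (0,2), (0,3), (0,4), (2,0), (2,1), (2,2), (2,3), (2,4), (4,0), (4,1), (4,2), (4,3), (4,4), (6,0), (6,1), (6,2), (6,3), (6,4)}, so |H| = 20.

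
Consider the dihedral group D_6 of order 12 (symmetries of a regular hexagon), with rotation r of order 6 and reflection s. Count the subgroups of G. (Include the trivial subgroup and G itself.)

|G| = 12, so by Lagrange every subgroup order divides 12. Divisors: 1, 2, 3, 4, 6, 12.
Subgroups by order — order 1: 1; order 2: 7; order 3: 1; order 4: 3; order 6: 3; order 12: 1.
Total: 1 + 7 + 1 + 3 + 3 + 1 = 16.

16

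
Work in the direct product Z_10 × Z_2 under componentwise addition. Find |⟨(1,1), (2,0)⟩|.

|⟨(1,1)⟩| = 10 and |⟨(2,0)⟩| = 5, so |H| is a multiple of lcm(10, 5) = 10 and divides |G| = 20.
Closing under the operation: H = {(0,0), (1,1), (2,0), (3,1), (4,0), (5,1), (6,0), (7,1), (8,0), (9,1)}, so |H| = 10.

10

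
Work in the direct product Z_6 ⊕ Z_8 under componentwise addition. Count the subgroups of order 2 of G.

3

|G| = 48 and 2 | 48, so subgroups of order 2 are possible by Lagrange.
The subgroups of order 2 are: {(0,0), (0,4)}; {(0,0), (3,0)}; {(0,0), (3,4)}.
So G has 3 subgroups of order 2.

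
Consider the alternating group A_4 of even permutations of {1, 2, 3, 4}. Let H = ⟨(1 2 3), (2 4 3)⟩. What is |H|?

12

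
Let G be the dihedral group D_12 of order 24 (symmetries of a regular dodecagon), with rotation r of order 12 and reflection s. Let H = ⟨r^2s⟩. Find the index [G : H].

|⟨r^2s⟩| = 2 and |G| = 24.
By Lagrange, [G : H] = |G|/|H| = 24/2 = 12.

12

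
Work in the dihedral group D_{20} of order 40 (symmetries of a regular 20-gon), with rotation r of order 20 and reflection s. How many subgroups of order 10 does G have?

|G| = 40 and 10 | 40, so subgroups of order 10 are possible by Lagrange.
The subgroups of order 10 are: {e, r^2, r^4, r^6, r^8, r^10, r^12, r^14, r^16, r^18}; {e, r^4, r^8, r^12, r^16, r^2s, r^6s, r^10s, r^14s, r^18s}; {e, r^4, r^8, r^12, r^16, r^3s, r^7s, r^11s, r^15s, r^19s}; {e, r^4, r^8, r^12, r^16, s, r^4s, r^8s, r^12s, r^16s}; … (5 in all).
So G has 5 subgroups of order 10.

5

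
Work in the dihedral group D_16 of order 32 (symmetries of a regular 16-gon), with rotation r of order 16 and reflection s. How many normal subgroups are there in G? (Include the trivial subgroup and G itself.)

8

G has 36 subgroups. Checking conjugation-invariance by order — order 1: 1/1 normal; order 2: 1/17 normal; order 4: 1/9 normal; order 8: 1/5 normal; order 16: 3/3 normal; order 32: 1/1 normal.
Total normal subgroups: 8.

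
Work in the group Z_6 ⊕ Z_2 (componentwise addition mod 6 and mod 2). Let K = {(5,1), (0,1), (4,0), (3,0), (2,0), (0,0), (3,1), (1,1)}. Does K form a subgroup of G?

|K| = 8 does not divide |G| = 12, so by Lagrange K is not a subgroup.

No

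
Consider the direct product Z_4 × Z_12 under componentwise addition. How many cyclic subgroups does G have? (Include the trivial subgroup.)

Group the elements of G by the cyclic subgroup they generate; each cyclic subgroup of order d accounts for φ(d) elements.
Cyclic subgroups by order — order 1: 1; order 2: 3; order 3: 1; order 4: 6; order 6: 3; order 12: 6.
Total: 20.

20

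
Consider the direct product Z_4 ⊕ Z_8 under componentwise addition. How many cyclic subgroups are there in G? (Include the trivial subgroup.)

A cyclic subgroup of order d is generated by each of its φ(d) elements of order d, so the cyclic subgroups of order d number (#elements of order d)/φ(d).
Cyclic subgroups by order — order 1: 1; order 2: 3; order 4: 6; order 8: 4.
Total: 14.

14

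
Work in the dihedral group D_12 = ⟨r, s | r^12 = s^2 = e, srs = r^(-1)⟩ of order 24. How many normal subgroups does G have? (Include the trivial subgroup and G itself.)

9

G has 34 subgroups. Checking conjugation-invariance by order — order 1: 1/1 normal; order 2: 1/13 normal; order 3: 1/1 normal; order 4: 1/7 normal; order 6: 1/5 normal; order 8: 0/3 normal; order 12: 3/3 normal; order 24: 1/1 normal.
Total normal subgroups: 9.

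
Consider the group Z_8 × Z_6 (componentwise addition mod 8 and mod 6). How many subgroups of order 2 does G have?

3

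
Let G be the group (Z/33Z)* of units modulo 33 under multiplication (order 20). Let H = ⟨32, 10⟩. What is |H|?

|⟨32⟩| = 2 and |⟨10⟩| = 2, so |H| is a multiple of lcm(2, 2) = 2 and divides |G| = 20.
Closing under the operation: H = {1, 10, 23, 32}, so |H| = 4.

4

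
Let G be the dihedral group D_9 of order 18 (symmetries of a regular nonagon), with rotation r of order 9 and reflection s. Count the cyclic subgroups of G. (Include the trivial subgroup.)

Each element a generates a cyclic subgroup ⟨a⟩; distinct elements may generate the same one (a cyclic group of order d has φ(d) generators).
Cyclic subgroups by order — order 1: 1; order 2: 9; order 3: 1; order 9: 1.
Total: 12.

12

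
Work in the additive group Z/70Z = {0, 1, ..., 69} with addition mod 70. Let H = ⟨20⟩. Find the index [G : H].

|⟨20⟩| = 7 and |G| = 70.
By Lagrange, [G : H] = |G|/|H| = 70/7 = 10.

10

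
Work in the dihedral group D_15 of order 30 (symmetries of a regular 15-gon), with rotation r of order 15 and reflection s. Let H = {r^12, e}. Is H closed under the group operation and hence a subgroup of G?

No

r^12 ∈ H but its inverse r^3 ∉ H, so H is not a subgroup.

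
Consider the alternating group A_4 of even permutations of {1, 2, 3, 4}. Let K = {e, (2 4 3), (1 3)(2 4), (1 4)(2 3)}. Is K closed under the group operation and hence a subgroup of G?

(2 4 3) ∈ K but its inverse (2 3 4) ∉ K, so K is not a subgroup.

No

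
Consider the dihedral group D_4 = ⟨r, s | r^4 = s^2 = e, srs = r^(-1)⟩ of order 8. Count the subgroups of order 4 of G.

3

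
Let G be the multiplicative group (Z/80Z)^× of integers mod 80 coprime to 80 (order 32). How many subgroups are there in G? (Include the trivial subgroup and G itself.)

|G| = 32, so by Lagrange every subgroup order divides 32. Divisors: 1, 2, 4, 8, 16, 32.
Subgroups by order — order 1: 1; order 2: 7; order 4: 19; order 8: 19; order 16: 7; order 32: 1.
Total: 1 + 7 + 19 + 19 + 7 + 1 = 54.

54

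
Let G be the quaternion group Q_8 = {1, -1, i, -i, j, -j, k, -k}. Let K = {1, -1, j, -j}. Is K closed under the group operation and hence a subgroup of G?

|K| = 4 divides |G| = 8, consistent with Lagrange.
K contains the identity, every element's inverse is in K, and K is closed under ·: it is a subgroup.
In fact K = ⟨j⟩.

Yes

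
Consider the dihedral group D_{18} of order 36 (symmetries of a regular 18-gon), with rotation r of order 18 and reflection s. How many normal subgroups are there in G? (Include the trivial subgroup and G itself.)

G has 45 subgroups. Checking conjugation-invariance by order — order 1: 1/1 normal; order 2: 1/19 normal; order 3: 1/1 normal; order 4: 0/9 normal; order 6: 1/7 normal; order 9: 1/1 normal; order 12: 0/3 normal; order 18: 3/3 normal; order 36: 1/1 normal.
Total normal subgroups: 9.

9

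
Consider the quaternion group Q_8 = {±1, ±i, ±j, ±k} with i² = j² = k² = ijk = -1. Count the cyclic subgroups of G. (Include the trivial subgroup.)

5

Group the elements of G by the cyclic subgroup they generate; each cyclic subgroup of order d accounts for φ(d) elements.
Cyclic subgroups by order — order 1: 1; order 2: 1; order 4: 3.
Total: 5.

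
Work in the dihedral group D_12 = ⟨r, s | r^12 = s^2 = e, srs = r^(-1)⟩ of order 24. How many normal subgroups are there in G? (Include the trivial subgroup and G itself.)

G has 34 subgroups. Checking conjugation-invariance by order — order 1: 1/1 normal; order 2: 1/13 normal; order 3: 1/1 normal; order 4: 1/7 normal; order 6: 1/5 normal; order 8: 0/3 normal; order 12: 3/3 normal; order 24: 1/1 normal.
Total normal subgroups: 9.

9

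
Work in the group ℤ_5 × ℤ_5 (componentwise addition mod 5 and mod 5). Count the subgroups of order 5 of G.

6

|G| = 25 and 5 | 25, so subgroups of order 5 are possible by Lagrange.
The subgroups of order 5 are: {(0,0), (0,1), (0,2), (0,3), (0,4)}; {(0,0), (1,0), (2,0), (3,0), (4,0)}; {(0,0), (1,1), (2,2), (3,3), (4,4)}; {(0,0), (1,2), (2,4), (3,1), (4,3)}; … (6 in all).
So G has 6 subgroups of order 5.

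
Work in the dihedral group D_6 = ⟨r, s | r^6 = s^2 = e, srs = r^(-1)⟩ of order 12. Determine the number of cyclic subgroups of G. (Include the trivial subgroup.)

Group the elements of G by the cyclic subgroup they generate; each cyclic subgroup of order d accounts for φ(d) elements.
Cyclic subgroups by order — order 1: 1; order 2: 7; order 3: 1; order 6: 1.
Total: 10.

10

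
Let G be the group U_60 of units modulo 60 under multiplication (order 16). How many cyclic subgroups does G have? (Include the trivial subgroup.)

12

Group the elements of G by the cyclic subgroup they generate; each cyclic subgroup of order d accounts for φ(d) elements.
Cyclic subgroups by order — order 1: 1; order 2: 7; order 4: 4.
Total: 12.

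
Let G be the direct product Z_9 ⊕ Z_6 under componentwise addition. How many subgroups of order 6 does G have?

4

|G| = 54 and 6 | 54, so subgroups of order 6 are possible by Lagrange.
The subgroups of order 6 are: {(0,0), (0,1), (0,2), (0,3), (0,4), (0,5)}; {(0,0), (0,3), (3,0), (3,3), (6,0), (6,3)}; {(0,0), (0,3), (3,1), (3,4), (6,2), (6,5)}; {(0,0), (0,3), (3,2), (3,5), (6,1), (6,4)}.
So G has 4 subgroups of order 6.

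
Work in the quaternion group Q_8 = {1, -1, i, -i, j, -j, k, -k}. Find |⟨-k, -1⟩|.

4

|⟨-k⟩| = 4 and |⟨-1⟩| = 2, so |H| is a multiple of lcm(4, 2) = 4 and divides |G| = 8.
Closing under the operation: H = {1, -1, k, -k}, so |H| = 4.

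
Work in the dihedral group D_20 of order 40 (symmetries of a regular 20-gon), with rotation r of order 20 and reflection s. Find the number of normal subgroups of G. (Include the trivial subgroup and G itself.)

9

G has 48 subgroups. Checking conjugation-invariance by order — order 1: 1/1 normal; order 2: 1/21 normal; order 4: 1/11 normal; order 5: 1/1 normal; order 8: 0/5 normal; order 10: 1/5 normal; order 20: 3/3 normal; order 40: 1/1 normal.
Total normal subgroups: 9.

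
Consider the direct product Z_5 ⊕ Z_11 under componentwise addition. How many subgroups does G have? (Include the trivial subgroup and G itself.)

4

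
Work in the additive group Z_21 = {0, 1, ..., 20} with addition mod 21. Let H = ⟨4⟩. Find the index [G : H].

|⟨4⟩| = 21 and |G| = 21.
By Lagrange, [G : H] = |G|/|H| = 21/21 = 1.

1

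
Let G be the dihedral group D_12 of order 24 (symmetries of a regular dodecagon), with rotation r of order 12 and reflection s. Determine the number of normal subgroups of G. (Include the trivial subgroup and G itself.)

G has 34 subgroups. Checking conjugation-invariance by order — order 1: 1/1 normal; order 2: 1/13 normal; order 3: 1/1 normal; order 4: 1/7 normal; order 6: 1/5 normal; order 8: 0/3 normal; order 12: 3/3 normal; order 24: 1/1 normal.
Total normal subgroups: 9.

9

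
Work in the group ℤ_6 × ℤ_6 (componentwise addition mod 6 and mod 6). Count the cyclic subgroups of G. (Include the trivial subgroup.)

20

Group the elements of G by the cyclic subgroup they generate; each cyclic subgroup of order d accounts for φ(d) elements.
Cyclic subgroups by order — order 1: 1; order 2: 3; order 3: 4; order 6: 12.
Total: 20.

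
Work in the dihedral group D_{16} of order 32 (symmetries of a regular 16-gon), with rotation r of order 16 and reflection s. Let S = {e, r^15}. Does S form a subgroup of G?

No

r^15 ∈ S but its inverse r ∉ S, so S is not a subgroup.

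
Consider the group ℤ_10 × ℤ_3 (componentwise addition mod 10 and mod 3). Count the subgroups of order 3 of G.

1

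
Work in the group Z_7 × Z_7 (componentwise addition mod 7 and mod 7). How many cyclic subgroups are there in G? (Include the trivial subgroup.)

Group the elements of G by the cyclic subgroup they generate; each cyclic subgroup of order d accounts for φ(d) elements.
Cyclic subgroups by order — order 1: 1; order 7: 8.
Total: 9.

9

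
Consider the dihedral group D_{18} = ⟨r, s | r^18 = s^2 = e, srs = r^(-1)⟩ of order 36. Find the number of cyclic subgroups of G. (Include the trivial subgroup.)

24

A cyclic subgroup of order d is generated by each of its φ(d) elements of order d, so the cyclic subgroups of order d number (#elements of order d)/φ(d).
Cyclic subgroups by order — order 1: 1; order 2: 19; order 3: 1; order 6: 1; order 9: 1; order 18: 1.
Total: 24.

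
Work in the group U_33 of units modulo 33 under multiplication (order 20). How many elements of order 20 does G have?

0

No element of G has order 20 (even though 20 | 20).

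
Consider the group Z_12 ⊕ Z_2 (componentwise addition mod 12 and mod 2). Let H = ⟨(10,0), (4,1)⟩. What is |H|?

12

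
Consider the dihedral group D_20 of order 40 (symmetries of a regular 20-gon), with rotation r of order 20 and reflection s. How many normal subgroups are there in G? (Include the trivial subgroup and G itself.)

9

G has 48 subgroups. Checking conjugation-invariance by order — order 1: 1/1 normal; order 2: 1/21 normal; order 4: 1/11 normal; order 5: 1/1 normal; order 8: 0/5 normal; order 10: 1/5 normal; order 20: 3/3 normal; order 40: 1/1 normal.
Total normal subgroups: 9.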